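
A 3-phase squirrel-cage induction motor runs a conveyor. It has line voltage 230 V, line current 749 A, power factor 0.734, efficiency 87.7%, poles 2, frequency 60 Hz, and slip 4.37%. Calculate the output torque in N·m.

P_in = √3·V·I·cosφ = 1.732 × 230 × 749 × 0.734 = 219005 W
P_out = η·P_in = 0.877 × 219005 = 192067 W
n_s = 120×60/2 = 3600 rpm; n = 3600×(1−0.0437) = 3443 rpm
ω = 2π×3443/60 = 360.6 rad/s
τ = P_out/ω = 192067/360.6 = 533 N·m

533 N·m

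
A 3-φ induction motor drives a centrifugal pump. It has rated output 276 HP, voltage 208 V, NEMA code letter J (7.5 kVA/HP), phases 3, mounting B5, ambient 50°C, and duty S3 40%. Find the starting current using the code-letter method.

S_LR = 7.5 × 276 = 2070 kVA
I_LR = S_LR/(√3·V_L) = 2070000/(1.732×208) = 5750 A

5750 A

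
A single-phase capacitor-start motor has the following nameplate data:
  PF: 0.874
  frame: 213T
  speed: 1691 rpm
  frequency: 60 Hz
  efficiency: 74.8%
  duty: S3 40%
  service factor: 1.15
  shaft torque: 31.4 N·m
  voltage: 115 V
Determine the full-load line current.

ω = 2π×1691/60 = 177.1 rad/s; P_out = τω = 31.4 × 177.1 = 5561 W
P_in = P_out / η = 5561 / 0.748 = 7434 W
I = P_in / (V·cosφ) = 7434 / (115 × 0.874) = 74 A

74 A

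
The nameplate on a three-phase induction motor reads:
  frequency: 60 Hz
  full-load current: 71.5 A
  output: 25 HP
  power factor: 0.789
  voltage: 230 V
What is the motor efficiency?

P_out = 25 × 746 = 18650 W
P_in = √3·V_L·I_L·cosφ = 1.732 × 230 × 71.5 × 0.789 = 22473 W
η = P_out / P_in = 18650 / 22473 = 0.830 = 83.0%

83.0 %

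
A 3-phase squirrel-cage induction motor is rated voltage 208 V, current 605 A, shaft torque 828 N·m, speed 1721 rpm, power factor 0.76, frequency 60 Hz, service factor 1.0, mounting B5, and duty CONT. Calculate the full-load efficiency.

ω = 2π × 1721/60 = 180.2 rad/s; P_out = τω = 828 × 180.2 = 149206 W
P_in = √3·V_L·I_L·cosφ = 1.732 × 208 × 605 × 0.76 = 165646 W
η = P_out / P_in = 149206 / 165646 = 0.901 = 90.1%

90.1 %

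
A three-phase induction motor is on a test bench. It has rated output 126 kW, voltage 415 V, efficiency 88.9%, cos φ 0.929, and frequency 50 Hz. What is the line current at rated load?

212 A

P_out = 126 kW = 126000 W
P_in = P_out / η = 126000 / 0.889 = 141732 W
I_L = P_in / (√3·V_L·cosφ) = 141732 / (1.732 × 415 × 0.929) = 212 A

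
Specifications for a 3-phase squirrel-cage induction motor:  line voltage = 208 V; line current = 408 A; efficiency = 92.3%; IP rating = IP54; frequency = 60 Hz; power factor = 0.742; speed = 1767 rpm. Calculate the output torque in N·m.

544 N·m

P_in = √3·V·I·cosφ = 1.732 × 208 × 408 × 0.742 = 109062 W
P_out = η·P_in = 0.923 × 109062 = 100664 W
n = 1767 rpm
ω = 2π×1767/60 = 185 rad/s
τ = P_out/ω = 100664/185 = 544 N·m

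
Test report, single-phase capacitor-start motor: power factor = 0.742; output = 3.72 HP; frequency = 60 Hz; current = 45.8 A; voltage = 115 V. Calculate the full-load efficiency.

71.0 %

P_out = 3.72 × 746 = 2775 W
P_in = V·I·cosφ = 115 × 45.8 × 0.742 = 3908 W
η = P_out / P_in = 2775 / 3908 = 0.710 = 71.0%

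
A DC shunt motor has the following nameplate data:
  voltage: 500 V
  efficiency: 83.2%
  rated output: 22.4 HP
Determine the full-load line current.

40.2 A

P_out = 22.4 × 746 = 16710 W
P_in = P_out / η = 16710 / 0.832 = 20084 W
I = P_in / V = 20084 / 500 = 40.2 A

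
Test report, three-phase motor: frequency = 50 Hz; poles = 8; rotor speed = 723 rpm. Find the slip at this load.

n_s = 120f/p = 120×50/8 = 750 rpm
s = (n_s − n)/n_s = (750 − 723)/750 = 0.0360

3.60 %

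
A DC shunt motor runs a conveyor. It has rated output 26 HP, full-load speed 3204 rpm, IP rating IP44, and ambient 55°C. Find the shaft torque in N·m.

P_out = 26 × 746 = 19396 W
ω = 2π × 3204/60 = 335.5 rad/s
τ = P_out/ω = 19396/335.5 = 57.8 N·m

57.8 N·m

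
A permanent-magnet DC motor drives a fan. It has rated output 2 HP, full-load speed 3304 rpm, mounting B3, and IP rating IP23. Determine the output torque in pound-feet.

3.18 lb·ft

P_out = 2 × 746 = 1492 W
ω = 2π × 3304/60 = 346 rad/s
τ = P_out/ω = 1492/346 = 4.312 N·m
In lb·ft: 4.312/1.356 = 3.18 lb·ft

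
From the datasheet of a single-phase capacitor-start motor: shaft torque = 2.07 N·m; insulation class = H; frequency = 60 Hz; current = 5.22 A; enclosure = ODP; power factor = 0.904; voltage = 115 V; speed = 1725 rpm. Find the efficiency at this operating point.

68.9 %

ω = 2π × 1725/60 = 180.6 rad/s; P_out = τω = 2.07 × 180.6 = 374 W
P_in = V·I·cosφ = 115 × 5.22 × 0.904 = 543 W
η = P_out / P_in = 374 / 543 = 0.689 = 68.9%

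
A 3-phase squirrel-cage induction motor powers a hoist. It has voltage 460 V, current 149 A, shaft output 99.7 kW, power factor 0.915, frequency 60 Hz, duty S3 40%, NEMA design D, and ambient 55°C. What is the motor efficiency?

P_out = 99.7 kW = 99700 W
P_in = √3·V_L·I_L·cosφ = 1.732 × 460 × 149 × 0.915 = 108621 W
η = P_out / P_in = 99700 / 108621 = 0.918 = 91.8%

91.8 %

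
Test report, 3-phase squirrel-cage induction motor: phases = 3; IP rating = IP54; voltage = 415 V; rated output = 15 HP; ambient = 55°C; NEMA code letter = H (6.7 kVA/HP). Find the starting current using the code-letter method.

140 A

S_LR = 6.7 × 15 = 100.5 kVA
I_LR = S_LR/(√3·V_L) = 100500/(1.732×415) = 140 A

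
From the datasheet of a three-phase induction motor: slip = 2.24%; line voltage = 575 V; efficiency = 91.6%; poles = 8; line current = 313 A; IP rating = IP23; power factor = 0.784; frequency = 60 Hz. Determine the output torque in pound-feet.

1790 lb·ft

P_in = √3·V·I·cosφ = 1.732 × 575 × 313 × 0.784 = 244386 W
P_out = η·P_in = 0.916 × 244386 = 223858 W
n_s = 120×60/8 = 900 rpm; n = 900×(1−0.0224) = 880 rpm
ω = 2π×880/60 = 92.15 rad/s
τ = P_out/ω = 223858/92.15 = 2429 N·m
In lb·ft: 2429/1.356 = 1790 lb·ft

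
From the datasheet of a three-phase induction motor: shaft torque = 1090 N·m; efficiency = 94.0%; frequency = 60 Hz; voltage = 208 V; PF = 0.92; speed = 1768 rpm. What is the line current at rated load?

648 A

ω = 2π×1768/60 = 185.1 rad/s; P_out = τω = 1090 × 185.1 = 201759 W
P_in = P_out / η = 201759 / 0.940 = 214637 W
I_L = P_in / (√3·V_L·cosφ) = 214637 / (1.732 × 208 × 0.92) = 648 A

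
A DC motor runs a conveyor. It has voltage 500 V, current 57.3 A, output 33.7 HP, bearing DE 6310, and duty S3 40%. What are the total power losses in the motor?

3.51 kW

P_in = V·I = 500×57.3 = 28650 W
P_out = 33.7×746 = 25140 W
Losses = P_in − P_out = 28650 − 25140 = 3510 W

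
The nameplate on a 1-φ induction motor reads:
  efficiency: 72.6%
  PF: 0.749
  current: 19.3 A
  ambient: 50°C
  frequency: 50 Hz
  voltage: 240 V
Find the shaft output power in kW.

P_in = V·I·cosφ = 240 × 19.3 × 0.749 = 3469 W
P_out = η·P_in = 0.726 × 3469 = 2518 W

2.52 kW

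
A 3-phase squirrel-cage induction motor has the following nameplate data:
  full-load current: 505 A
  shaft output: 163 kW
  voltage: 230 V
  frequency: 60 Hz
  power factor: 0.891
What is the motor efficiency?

P_out = 163 kW = 163000 W
P_in = √3·V_L·I_L·cosφ = 1.732 × 230 × 505 × 0.891 = 179244 W
η = P_out / P_in = 163000 / 179244 = 0.909 = 90.9%

90.9 %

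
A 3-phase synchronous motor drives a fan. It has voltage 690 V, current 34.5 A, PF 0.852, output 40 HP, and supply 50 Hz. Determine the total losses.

5.29 kW

P_in = √3·V·I·cosφ = 1.732×690×34.5×0.852 = 35128 W
P_out = 40×746 = 29840 W
Losses = P_in − P_out = 35128 − 29840 = 5288 W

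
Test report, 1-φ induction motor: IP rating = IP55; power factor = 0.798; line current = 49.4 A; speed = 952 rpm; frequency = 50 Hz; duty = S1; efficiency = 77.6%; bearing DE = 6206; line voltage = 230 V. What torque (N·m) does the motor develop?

70.6 N·m

P_in = V·I·cosφ = 230 × 49.4 × 0.798 = 9067 W
P_out = η·P_in = 0.776 × 9067 = 7036 W
n = 952 rpm
ω = 2π×952/60 = 99.69 rad/s
τ = P_out/ω = 7036/99.69 = 70.6 N·m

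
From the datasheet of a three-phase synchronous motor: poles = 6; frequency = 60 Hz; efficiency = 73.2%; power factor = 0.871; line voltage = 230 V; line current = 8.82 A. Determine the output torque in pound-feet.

13.1 lb·ft

P_in = √3·V·I·cosφ = 1.732 × 230 × 8.82 × 0.871 = 3060 W
P_out = η·P_in = 0.732 × 3060 = 2240 W
n = n_s = 120×60/6 = 1200 rpm (synchronous)
ω = 2π×1200/60 = 125.7 rad/s
τ = P_out/ω = 2240/125.7 = 17.82 N·m
In lb·ft: 17.82/1.356 = 13.1 lb·ft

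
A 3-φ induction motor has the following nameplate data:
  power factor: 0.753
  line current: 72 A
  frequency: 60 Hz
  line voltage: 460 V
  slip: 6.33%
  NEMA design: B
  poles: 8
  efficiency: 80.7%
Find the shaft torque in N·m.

395 N·m

P_in = √3·V·I·cosφ = 1.732 × 460 × 72 × 0.753 = 43195 W
P_out = η·P_in = 0.807 × 43195 = 34858 W
n_s = 120×60/8 = 900 rpm; n = 900×(1−0.0633) = 843 rpm
ω = 2π×843/60 = 88.28 rad/s
τ = P_out/ω = 34858/88.28 = 395 N·m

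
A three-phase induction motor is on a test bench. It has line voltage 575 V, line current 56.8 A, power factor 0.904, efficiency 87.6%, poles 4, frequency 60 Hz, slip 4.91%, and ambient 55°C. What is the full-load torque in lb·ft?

184 lb·ft

P_in = √3·V·I·cosφ = 1.732 × 575 × 56.8 × 0.904 = 51137 W
P_out = η·P_in = 0.876 × 51137 = 44796 W
n_s = 120×60/4 = 1800 rpm; n = 1800×(1−0.0491) = 1712 rpm
ω = 2π×1712/60 = 179.3 rad/s
τ = P_out/ω = 44796/179.3 = 249.8 N·m
In lb·ft: 249.8/1.356 = 184 lb·ft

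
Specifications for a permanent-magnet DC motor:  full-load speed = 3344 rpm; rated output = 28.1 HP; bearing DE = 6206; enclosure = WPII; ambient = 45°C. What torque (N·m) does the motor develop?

P_out = 28.1 × 746 = 20963 W
ω = 2π × 3344/60 = 350.2 rad/s
τ = P_out/ω = 20963/350.2 = 59.9 N·m

59.9 N·m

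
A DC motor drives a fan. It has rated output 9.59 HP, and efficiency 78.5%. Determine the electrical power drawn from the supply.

P_out = 9.59 × 746 = 7154 W
P_in = P_out/η = 7154/0.785 = 9113 W = 9.11 kW

9.11 kW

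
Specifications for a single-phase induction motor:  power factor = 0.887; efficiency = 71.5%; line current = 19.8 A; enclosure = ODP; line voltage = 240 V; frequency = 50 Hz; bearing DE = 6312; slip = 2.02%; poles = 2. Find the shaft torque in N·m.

P_in = V·I·cosφ = 240 × 19.8 × 0.887 = 4215 W
P_out = η·P_in = 0.715 × 4215 = 3014 W
n_s = 120×50/2 = 3000 rpm; n = 3000×(1−0.0202) = 2939 rpm
ω = 2π×2939/60 = 307.8 rad/s
τ = P_out/ω = 3014/307.8 = 9.79 N·m

9.79 N·m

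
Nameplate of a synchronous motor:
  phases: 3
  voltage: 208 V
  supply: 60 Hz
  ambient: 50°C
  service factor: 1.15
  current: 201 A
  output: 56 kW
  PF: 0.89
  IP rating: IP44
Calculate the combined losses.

8450 W

P_in = √3·V·I·cosφ = 1.732×208×201×0.89 = 64446 W
P_out = 56000 W
Losses = P_in − P_out = 64446 − 56000 = 8446 W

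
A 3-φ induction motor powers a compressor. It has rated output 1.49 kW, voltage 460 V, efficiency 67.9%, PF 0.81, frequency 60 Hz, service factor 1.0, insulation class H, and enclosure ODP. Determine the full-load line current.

3.4 A

P_out = 1.49 kW = 1490 W
P_in = P_out / η = 1490 / 0.679 = 2194 W
I_L = P_in / (√3·V_L·cosφ) = 2194 / (1.732 × 460 × 0.81) = 3.4 A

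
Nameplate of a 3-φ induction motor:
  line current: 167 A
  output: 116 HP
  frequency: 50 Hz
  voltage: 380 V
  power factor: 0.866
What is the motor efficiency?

P_out = 116 × 746 = 86536 W
P_in = √3·V_L·I_L·cosφ = 1.732 × 380 × 167 × 0.866 = 95184 W
η = P_out / P_in = 86536 / 95184 = 0.909 = 90.9%

90.9 %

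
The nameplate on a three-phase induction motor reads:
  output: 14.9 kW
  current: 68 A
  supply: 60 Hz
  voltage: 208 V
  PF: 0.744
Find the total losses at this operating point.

P_in = √3·V·I·cosφ = 1.732×208×68×0.744 = 18226 W
P_out = 14900 W
Losses = P_in − P_out = 18226 − 14900 = 3326 W

3.33 kW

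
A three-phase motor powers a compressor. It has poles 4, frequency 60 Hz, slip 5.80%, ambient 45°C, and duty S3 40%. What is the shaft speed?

n_s = 120f/p = 120×60/4 = 1800 rpm
n = n_s(1 − s) = 1800 × (1 − 0.058) = 1696 rpm

1696 rpm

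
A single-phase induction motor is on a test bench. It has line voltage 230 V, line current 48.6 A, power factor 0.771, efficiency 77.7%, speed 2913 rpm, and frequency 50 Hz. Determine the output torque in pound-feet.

16.2 lb·ft

P_in = V·I·cosφ = 230 × 48.6 × 0.771 = 8618 W
P_out = η·P_in = 0.777 × 8618 = 6696 W
n = 2913 rpm
ω = 2π×2913/60 = 305 rad/s
τ = P_out/ω = 6696/305 = 21.95 N·m
In lb·ft: 21.95/1.356 = 16.2 lb·ft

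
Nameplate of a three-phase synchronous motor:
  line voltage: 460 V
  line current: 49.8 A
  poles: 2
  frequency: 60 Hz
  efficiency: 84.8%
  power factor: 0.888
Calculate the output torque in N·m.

P_in = √3·V·I·cosφ = 1.732 × 460 × 49.8 × 0.888 = 35233 W
P_out = η·P_in = 0.848 × 35233 = 29878 W
n = n_s = 120×60/2 = 3600 rpm (synchronous)
ω = 2π×3600/60 = 377 rad/s
τ = P_out/ω = 29878/377 = 79.3 N·m

79.3 N·m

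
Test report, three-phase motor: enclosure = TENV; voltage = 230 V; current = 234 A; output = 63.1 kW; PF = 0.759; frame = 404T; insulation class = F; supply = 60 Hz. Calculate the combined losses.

7650 W

P_in = √3·V·I·cosφ = 1.732×230×234×0.759 = 70751 W
P_out = 63100 W
Losses = P_in − P_out = 70751 − 63100 = 7651 W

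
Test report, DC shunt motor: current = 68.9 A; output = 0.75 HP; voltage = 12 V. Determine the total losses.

267 W

P_in = V·I = 12×68.9 = 827 W
P_out = 0.75×746 = 560 W
Losses = P_in − P_out = 827 − 560 = 267 W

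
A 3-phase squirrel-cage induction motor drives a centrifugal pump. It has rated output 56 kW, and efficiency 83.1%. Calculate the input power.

67.4 kW

P_out = 56000 W
P_in = P_out/η = 56000/0.831 = 67389 W = 67.4 kW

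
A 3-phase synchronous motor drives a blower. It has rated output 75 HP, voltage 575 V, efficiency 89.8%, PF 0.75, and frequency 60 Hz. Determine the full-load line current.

83.4 A

P_out = 75 × 746 = 55950 W
P_in = P_out / η = 55950 / 0.898 = 62305 W
I_L = P_in / (√3·V_L·cosφ) = 62305 / (1.732 × 575 × 0.75) = 83.4 A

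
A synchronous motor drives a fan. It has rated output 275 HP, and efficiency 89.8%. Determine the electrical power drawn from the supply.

P_out = 275 × 746 = 205150 W
P_in = P_out/η = 205150/0.898 = 228452 W = 228 kW

228 kW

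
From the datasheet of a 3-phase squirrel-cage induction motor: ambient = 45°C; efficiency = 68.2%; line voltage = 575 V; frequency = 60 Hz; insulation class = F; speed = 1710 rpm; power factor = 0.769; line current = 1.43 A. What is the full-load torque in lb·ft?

P_in = √3·V·I·cosφ = 1.732 × 575 × 1.43 × 0.769 = 1095 W
P_out = η·P_in = 0.682 × 1095 = 747 W
n = 1710 rpm
ω = 2π×1710/60 = 179.1 rad/s
τ = P_out/ω = 747/179.1 = 4.171 N·m
In lb·ft: 4.171/1.356 = 3.08 lb·ft

3.08 lb·ft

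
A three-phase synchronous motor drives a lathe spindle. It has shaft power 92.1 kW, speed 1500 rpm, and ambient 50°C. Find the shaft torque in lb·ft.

432 lb·ft

ω = 2π × 1500/60 = 157.1 rad/s
τ = P/ω = 92100/157.1 = 586.3 N·m
In lb·ft: 586.3/1.356 = 432 lb·ft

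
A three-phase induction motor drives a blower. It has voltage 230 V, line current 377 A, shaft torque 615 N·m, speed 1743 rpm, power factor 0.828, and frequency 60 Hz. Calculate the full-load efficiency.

90.3 %

ω = 2π × 1743/60 = 182.5 rad/s; P_out = τω = 615 × 182.5 = 112238 W
P_in = √3·V_L·I_L·cosφ = 1.732 × 230 × 377 × 0.828 = 124350 W
η = P_out / P_in = 112238 / 124350 = 0.903 = 90.3%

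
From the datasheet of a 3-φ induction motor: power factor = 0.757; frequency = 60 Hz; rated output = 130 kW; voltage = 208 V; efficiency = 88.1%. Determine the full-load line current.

541 A

P_out = 130 kW = 130000 W
P_in = P_out / η = 130000 / 0.881 = 147560 W
I_L = P_in / (√3·V_L·cosφ) = 147560 / (1.732 × 208 × 0.757) = 541 A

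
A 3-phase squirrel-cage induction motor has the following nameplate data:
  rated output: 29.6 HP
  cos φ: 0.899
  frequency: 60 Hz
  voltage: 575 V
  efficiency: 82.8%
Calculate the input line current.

29.8 A

P_out = 29.6 × 746 = 22082 W
P_in = P_out / η = 22082 / 0.828 = 26669 W
I_L = P_in / (√3·V_L·cosφ) = 26669 / (1.732 × 575 × 0.899) = 29.8 A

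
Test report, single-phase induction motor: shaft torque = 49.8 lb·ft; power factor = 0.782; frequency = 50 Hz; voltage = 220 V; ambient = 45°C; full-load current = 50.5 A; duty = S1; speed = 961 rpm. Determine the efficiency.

78.2 %

τ = 49.8 lb·ft × 1.356 = 67.53 N·m
ω = 2π × 961/60 = 100.6 rad/s; P_out = τω = 67.53 × 100.6 = 6794 W
P_in = V·I·cosφ = 220 × 50.5 × 0.782 = 8688 W
η = P_out / P_in = 6794 / 8688 = 0.782 = 78.2%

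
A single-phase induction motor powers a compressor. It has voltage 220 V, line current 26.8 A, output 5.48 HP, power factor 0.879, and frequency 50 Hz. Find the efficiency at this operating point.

78.9 %

P_out = 5.48 × 746 = 4088 W
P_in = V·I·cosφ = 220 × 26.8 × 0.879 = 5183 W
η = P_out / P_in = 4088 / 5183 = 0.789 = 78.9%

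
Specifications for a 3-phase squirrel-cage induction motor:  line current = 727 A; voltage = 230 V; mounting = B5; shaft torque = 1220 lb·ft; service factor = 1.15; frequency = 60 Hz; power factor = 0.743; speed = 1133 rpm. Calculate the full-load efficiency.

91.2 %

τ = 1220 lb·ft × 1.356 = 1654 N·m
ω = 2π × 1133/60 = 118.6 rad/s; P_out = τω = 1654 × 118.6 = 196164 W
P_in = √3·V_L·I_L·cosφ = 1.732 × 230 × 727 × 0.743 = 215179 W
η = P_out / P_in = 196164 / 215179 = 0.912 = 91.2%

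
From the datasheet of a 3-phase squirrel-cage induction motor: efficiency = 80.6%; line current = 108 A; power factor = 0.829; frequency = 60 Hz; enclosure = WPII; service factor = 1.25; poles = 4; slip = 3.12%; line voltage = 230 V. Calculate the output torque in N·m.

157 N·m

P_in = √3·V·I·cosφ = 1.732 × 230 × 108 × 0.829 = 35666 W
P_out = η·P_in = 0.806 × 35666 = 28747 W
n_s = 120×60/4 = 1800 rpm; n = 1800×(1−0.0312) = 1744 rpm
ω = 2π×1744/60 = 182.6 rad/s
τ = P_out/ω = 28747/182.6 = 157 N·m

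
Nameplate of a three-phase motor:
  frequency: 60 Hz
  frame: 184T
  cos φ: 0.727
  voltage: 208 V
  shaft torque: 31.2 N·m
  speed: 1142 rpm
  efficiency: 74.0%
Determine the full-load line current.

19.3 A

ω = 2π×1142/60 = 119.6 rad/s; P_out = τω = 31.2 × 119.6 = 3732 W
P_in = P_out / η = 3732 / 0.740 = 5043 W
I_L = P_in / (√3·V_L·cosφ) = 5043 / (1.732 × 208 × 0.727) = 19.3 A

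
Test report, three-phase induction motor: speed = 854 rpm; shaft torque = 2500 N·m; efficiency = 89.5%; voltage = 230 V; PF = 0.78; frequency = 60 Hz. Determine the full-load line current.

804 A

ω = 2π×854/60 = 89.43 rad/s; P_out = τω = 2500 × 89.43 = 223575 W
P_in = P_out / η = 223575 / 0.895 = 249804 W
I_L = P_in / (√3·V_L·cosφ) = 249804 / (1.732 × 230 × 0.78) = 804 A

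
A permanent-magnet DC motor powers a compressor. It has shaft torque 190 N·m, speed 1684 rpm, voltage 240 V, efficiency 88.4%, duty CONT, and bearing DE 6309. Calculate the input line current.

158 A

ω = 2π×1684/60 = 176.3 rad/s; P_out = τω = 190 × 176.3 = 33497 W
P_in = P_out / η = 33497 / 0.884 = 37893 W
I = P_in / V = 37893 / 240 = 158 A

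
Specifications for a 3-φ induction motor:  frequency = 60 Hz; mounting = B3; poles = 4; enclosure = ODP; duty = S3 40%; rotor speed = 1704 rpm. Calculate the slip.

5.3 %

n_s = 120f/p = 120×60/4 = 1800 rpm
s = (n_s − n)/n_s = (1800 − 1704)/1800 = 0.0533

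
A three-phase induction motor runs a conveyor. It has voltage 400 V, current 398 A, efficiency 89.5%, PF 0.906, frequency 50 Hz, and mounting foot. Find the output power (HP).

P_in = √3·V·I·cosφ = 1.732 × 400 × 398 × 0.906 = 249815 W
P_out = η·P_in = 0.895 × 249815 = 223584 W
= 223584/746 = 300 HP

300 HP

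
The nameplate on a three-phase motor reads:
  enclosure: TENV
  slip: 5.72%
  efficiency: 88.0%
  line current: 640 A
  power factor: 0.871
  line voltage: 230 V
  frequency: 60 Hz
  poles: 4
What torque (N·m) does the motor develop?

P_in = √3·V·I·cosφ = 1.732 × 230 × 640 × 0.871 = 222062 W
P_out = η·P_in = 0.88 × 222062 = 195415 W
n_s = 120×60/4 = 1800 rpm; n = 1800×(1−0.0572) = 1697 rpm
ω = 2π×1697/60 = 177.7 rad/s
τ = P_out/ω = 195415/177.7 = 1100 N·m

1100 N·m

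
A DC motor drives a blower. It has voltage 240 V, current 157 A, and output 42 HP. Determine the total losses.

6.35 kW

P_in = V·I = 240×157 = 37680 W
P_out = 42×746 = 31332 W
Losses = P_in − P_out = 37680 − 31332 = 6348 W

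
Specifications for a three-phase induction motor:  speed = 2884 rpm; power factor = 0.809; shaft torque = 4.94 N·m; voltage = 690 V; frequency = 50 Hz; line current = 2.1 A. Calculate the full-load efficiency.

73.5 %

ω = 2π × 2884/60 = 302 rad/s; P_out = τω = 4.94 × 302 = 1492 W
P_in = √3·V_L·I_L·cosφ = 1.732 × 690 × 2.1 × 0.809 = 2030 W
η = P_out / P_in = 1492 / 2030 = 0.735 = 73.5%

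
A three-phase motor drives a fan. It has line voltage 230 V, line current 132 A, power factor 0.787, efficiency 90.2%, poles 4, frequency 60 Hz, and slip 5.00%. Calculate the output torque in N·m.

208 N·m

P_in = √3·V·I·cosφ = 1.732 × 230 × 132 × 0.787 = 41383 W
P_out = η·P_in = 0.902 × 41383 = 37327 W
n_s = 120×60/4 = 1800 rpm; n = 1800×(1−0.05) = 1710 rpm
ω = 2π×1710/60 = 179.1 rad/s
τ = P_out/ω = 37327/179.1 = 208 N·m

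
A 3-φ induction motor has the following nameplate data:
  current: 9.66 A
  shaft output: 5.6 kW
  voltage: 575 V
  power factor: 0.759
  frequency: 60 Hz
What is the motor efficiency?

P_out = 5.6 kW = 5600 W
P_in = √3·V_L·I_L·cosφ = 1.732 × 575 × 9.66 × 0.759 = 7302 W
η = P_out / P_in = 5600 / 7302 = 0.767 = 76.7%

76.7 %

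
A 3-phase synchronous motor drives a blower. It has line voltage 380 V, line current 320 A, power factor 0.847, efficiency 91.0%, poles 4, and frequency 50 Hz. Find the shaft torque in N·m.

1030 N·m

P_in = √3·V·I·cosφ = 1.732 × 380 × 320 × 0.847 = 178388 W
P_out = η·P_in = 0.91 × 178388 = 162333 W
n = n_s = 120×50/4 = 1500 rpm (synchronous)
ω = 2π×1500/60 = 157.1 rad/s
τ = P_out/ω = 162333/157.1 = 1030 N·m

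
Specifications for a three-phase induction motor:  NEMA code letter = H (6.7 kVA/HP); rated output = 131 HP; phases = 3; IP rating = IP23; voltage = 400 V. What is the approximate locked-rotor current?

S_LR = 6.7 × 131 = 877.7 kVA
I_LR = S_LR/(√3·V_L) = 877700/(1.732×400) = 1270 A

1270 A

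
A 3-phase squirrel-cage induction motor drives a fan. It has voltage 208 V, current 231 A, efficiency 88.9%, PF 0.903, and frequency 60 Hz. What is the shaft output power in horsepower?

P_in = √3·V·I·cosφ = 1.732 × 208 × 231 × 0.903 = 75147 W
P_out = η·P_in = 0.889 × 75147 = 66806 W
= 66806/746 = 89.6 HP

89.6 HP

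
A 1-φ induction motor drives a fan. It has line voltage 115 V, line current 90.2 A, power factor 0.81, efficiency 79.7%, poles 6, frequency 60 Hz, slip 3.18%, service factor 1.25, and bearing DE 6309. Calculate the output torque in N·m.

P_in = V·I·cosφ = 115 × 90.2 × 0.81 = 8402 W
P_out = η·P_in = 0.797 × 8402 = 6696 W
n_s = 120×60/6 = 1200 rpm; n = 1200×(1−0.0318) = 1162 rpm
ω = 2π×1162/60 = 121.7 rad/s
τ = P_out/ω = 6696/121.7 = 55 N·m

55 N·m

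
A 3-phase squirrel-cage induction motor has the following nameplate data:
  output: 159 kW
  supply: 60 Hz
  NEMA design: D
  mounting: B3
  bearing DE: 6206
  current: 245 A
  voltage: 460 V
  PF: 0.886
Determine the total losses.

P_in = √3·V·I·cosφ = 1.732×460×245×0.886 = 172944 W
P_out = 159000 W
Losses = P_in − P_out = 172944 − 159000 = 13944 W

13.9 kW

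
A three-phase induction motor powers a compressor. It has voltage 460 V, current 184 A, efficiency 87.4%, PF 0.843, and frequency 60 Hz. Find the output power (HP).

P_in = √3·V·I·cosφ = 1.732 × 460 × 184 × 0.843 = 123581 W
P_out = η·P_in = 0.874 × 123581 = 108010 W
= 108010/746 = 145 HP

145 HP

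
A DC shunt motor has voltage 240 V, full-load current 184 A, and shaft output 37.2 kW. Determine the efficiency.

P_out = 37.2 kW = 37200 W
P_in = V·I = 240 × 184 = 44160 W
η = P_out / P_in = 37200 / 44160 = 0.842 = 84.2%

84.2 %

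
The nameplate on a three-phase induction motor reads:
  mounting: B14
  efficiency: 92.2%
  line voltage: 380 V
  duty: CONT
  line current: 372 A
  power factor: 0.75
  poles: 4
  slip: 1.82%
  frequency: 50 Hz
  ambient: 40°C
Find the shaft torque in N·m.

P_in = √3·V·I·cosφ = 1.732 × 380 × 372 × 0.75 = 183627 W
P_out = η·P_in = 0.922 × 183627 = 169304 W
n_s = 120×50/4 = 1500 rpm; n = 1500×(1−0.0182) = 1473 rpm
ω = 2π×1473/60 = 154.3 rad/s
τ = P_out/ω = 169304/154.3 = 1100 N·m

1100 N·m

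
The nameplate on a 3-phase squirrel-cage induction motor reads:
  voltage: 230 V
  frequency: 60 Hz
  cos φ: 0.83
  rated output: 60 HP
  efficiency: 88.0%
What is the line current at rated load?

154 A

P_out = 60 × 746 = 44760 W
P_in = P_out / η = 44760 / 0.880 = 50864 W
I_L = P_in / (√3·V_L·cosφ) = 50864 / (1.732 × 230 × 0.83) = 154 A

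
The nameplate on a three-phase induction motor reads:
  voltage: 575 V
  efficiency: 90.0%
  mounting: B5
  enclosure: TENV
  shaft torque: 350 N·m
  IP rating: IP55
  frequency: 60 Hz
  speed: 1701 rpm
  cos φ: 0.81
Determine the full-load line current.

85.9 A

ω = 2π×1701/60 = 178.1 rad/s; P_out = τω = 350 × 178.1 = 62335 W
P_in = P_out / η = 62335 / 0.900 = 69261 W
I_L = P_in / (√3·V_L·cosφ) = 69261 / (1.732 × 575 × 0.81) = 85.9 A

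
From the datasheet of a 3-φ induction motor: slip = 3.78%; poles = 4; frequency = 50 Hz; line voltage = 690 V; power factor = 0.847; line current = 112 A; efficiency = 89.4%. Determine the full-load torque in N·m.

671 N·m

P_in = √3·V·I·cosφ = 1.732 × 690 × 112 × 0.847 = 113370 W
P_out = η·P_in = 0.894 × 113370 = 101353 W
n_s = 120×50/4 = 1500 rpm; n = 1500×(1−0.0378) = 1443 rpm
ω = 2π×1443/60 = 151.1 rad/s
τ = P_out/ω = 101353/151.1 = 671 N·m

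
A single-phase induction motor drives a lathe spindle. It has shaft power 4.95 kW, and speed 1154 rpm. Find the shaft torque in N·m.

ω = 2π × 1154/60 = 120.8 rad/s
τ = P/ω = 4950/120.8 = 41 N·m

41 N·m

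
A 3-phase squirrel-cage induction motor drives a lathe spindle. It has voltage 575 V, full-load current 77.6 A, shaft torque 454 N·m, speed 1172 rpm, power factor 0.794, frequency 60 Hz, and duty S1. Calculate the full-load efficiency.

90.8 %

ω = 2π × 1172/60 = 122.7 rad/s; P_out = τω = 454 × 122.7 = 55706 W
P_in = √3·V_L·I_L·cosφ = 1.732 × 575 × 77.6 × 0.794 = 61362 W
η = P_out / P_in = 55706 / 61362 = 0.908 = 90.8%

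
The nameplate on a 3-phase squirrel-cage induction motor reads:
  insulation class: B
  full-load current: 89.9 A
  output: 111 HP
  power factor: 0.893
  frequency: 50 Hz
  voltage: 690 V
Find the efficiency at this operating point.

86.3 %

P_out = 111 × 746 = 82806 W
P_in = √3·V_L·I_L·cosφ = 1.732 × 690 × 89.9 × 0.893 = 95942 W
η = P_out / P_in = 82806 / 95942 = 0.863 = 86.3%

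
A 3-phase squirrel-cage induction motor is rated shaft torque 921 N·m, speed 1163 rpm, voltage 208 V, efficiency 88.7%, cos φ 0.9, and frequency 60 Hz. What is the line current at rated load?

390 A

ω = 2π×1163/60 = 121.8 rad/s; P_out = τω = 921 × 121.8 = 112178 W
P_in = P_out / η = 112178 / 0.887 = 126469 W
I_L = P_in / (√3·V_L·cosφ) = 126469 / (1.732 × 208 × 0.9) = 390 A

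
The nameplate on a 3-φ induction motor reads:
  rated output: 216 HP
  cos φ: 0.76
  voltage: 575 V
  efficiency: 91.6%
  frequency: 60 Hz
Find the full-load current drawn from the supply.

P_out = 216 × 746 = 161136 W
P_in = P_out / η = 161136 / 0.916 = 175913 W
I_L = P_in / (√3·V_L·cosφ) = 175913 / (1.732 × 575 × 0.76) = 232 A

232 A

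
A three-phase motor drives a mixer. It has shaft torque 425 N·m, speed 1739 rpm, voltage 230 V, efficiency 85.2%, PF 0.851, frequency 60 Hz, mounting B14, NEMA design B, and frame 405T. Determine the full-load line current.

268 A

ω = 2π×1739/60 = 182.1 rad/s; P_out = τω = 425 × 182.1 = 77393 W
P_in = P_out / η = 77393 / 0.852 = 90837 W
I_L = P_in / (√3·V_L·cosφ) = 90837 / (1.732 × 230 × 0.851) = 268 A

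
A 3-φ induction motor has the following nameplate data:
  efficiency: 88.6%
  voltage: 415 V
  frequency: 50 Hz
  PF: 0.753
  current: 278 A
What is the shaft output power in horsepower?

P_in = √3·V·I·cosφ = 1.732 × 415 × 278 × 0.753 = 150465 W
P_out = η·P_in = 0.886 × 150465 = 133312 W
= 133312/746 = 179 HP

179 HP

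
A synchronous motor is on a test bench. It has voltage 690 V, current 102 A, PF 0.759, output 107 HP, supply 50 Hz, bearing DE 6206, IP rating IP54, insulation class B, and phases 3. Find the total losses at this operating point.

P_in = √3·V·I·cosφ = 1.732×690×102×0.759 = 92521 W
P_out = 107×746 = 79822 W
Losses = P_in − P_out = 92521 − 79822 = 12699 W

12700 W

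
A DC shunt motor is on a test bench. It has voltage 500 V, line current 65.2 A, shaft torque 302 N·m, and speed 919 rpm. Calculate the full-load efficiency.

ω = 2π × 919/60 = 96.24 rad/s; P_out = τω = 302 × 96.24 = 29064 W
P_in = V·I = 500 × 65.2 = 32600 W
η = P_out / P_in = 29064 / 32600 = 0.892 = 89.2%

89.2 %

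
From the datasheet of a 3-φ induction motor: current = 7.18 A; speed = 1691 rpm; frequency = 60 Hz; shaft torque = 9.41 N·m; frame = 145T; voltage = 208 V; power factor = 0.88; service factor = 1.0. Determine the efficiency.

ω = 2π × 1691/60 = 177.1 rad/s; P_out = τω = 9.41 × 177.1 = 1667 W
P_in = √3·V_L·I_L·cosφ = 1.732 × 208 × 7.18 × 0.88 = 2276 W
η = P_out / P_in = 1667 / 2276 = 0.732 = 73.2%

73.2 %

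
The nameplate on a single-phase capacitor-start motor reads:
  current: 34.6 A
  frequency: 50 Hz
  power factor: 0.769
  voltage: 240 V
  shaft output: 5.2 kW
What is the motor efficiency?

81.4 %

P_out = 5.2 kW = 5200 W
P_in = V·I·cosφ = 240 × 34.6 × 0.769 = 6386 W
η = P_out / P_in = 5200 / 6386 = 0.814 = 81.4%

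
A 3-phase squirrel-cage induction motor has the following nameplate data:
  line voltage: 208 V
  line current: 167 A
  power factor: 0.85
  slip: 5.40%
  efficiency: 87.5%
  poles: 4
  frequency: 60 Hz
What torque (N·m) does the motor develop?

251 N·m

P_in = √3·V·I·cosφ = 1.732 × 208 × 167 × 0.85 = 51138 W
P_out = η·P_in = 0.875 × 51138 = 44746 W
n_s = 120×60/4 = 1800 rpm; n = 1800×(1−0.054) = 1703 rpm
ω = 2π×1703/60 = 178.3 rad/s
τ = P_out/ω = 44746/178.3 = 251 N·m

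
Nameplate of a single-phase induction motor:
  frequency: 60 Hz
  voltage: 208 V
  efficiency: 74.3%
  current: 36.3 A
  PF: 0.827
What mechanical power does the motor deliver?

4.64 kW

P_in = V·I·cosφ = 208 × 36.3 × 0.827 = 6244 W
P_out = η·P_in = 0.743 × 6244 = 4639 W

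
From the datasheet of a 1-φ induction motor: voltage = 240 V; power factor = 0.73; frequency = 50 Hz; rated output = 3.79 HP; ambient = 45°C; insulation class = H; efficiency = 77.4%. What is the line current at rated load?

20.8 A

P_out = 3.79 × 746 = 2827 W
P_in = P_out / η = 2827 / 0.774 = 3652 W
I = P_in / (V·cosφ) = 3652 / (240 × 0.73) = 20.8 A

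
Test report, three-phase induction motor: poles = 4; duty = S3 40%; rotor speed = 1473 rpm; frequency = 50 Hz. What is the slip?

n_s = 120f/p = 120×50/4 = 1500 rpm
s = (n_s − n)/n_s = (1500 − 1473)/1500 = 0.0180

1.8 %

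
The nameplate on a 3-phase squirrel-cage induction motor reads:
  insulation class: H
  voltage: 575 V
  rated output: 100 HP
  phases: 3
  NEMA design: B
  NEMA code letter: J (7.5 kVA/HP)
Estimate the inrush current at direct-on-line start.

S_LR = 7.5 × 100 = 750 kVA
I_LR = S_LR/(√3·V_L) = 750000/(1.732×575) = 753 A

753 A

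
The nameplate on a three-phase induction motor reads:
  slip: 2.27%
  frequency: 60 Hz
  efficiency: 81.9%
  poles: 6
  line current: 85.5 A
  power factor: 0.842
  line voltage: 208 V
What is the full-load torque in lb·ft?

P_in = √3·V·I·cosφ = 1.732 × 208 × 85.5 × 0.842 = 25935 W
P_out = η·P_in = 0.819 × 25935 = 21241 W
n_s = 120×60/6 = 1200 rpm; n = 1200×(1−0.0227) = 1173 rpm
ω = 2π×1173/60 = 122.8 rad/s
τ = P_out/ω = 21241/122.8 = 173 N·m
In lb·ft: 173/1.356 = 128 lb·ft

128 lb·ft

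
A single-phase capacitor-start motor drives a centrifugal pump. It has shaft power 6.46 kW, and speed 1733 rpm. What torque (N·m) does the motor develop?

35.6 N·m

ω = 2π × 1733/60 = 181.5 rad/s
τ = P/ω = 6460/181.5 = 35.6 N·m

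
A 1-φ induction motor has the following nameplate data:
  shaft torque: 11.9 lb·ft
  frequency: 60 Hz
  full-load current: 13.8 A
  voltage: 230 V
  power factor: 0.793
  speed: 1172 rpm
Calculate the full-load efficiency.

78.7 %

τ = 11.9 lb·ft × 1.356 = 16.14 N·m
ω = 2π × 1172/60 = 122.7 rad/s; P_out = τω = 16.14 × 122.7 = 1980 W
P_in = V·I·cosφ = 230 × 13.8 × 0.793 = 2517 W
η = P_out / P_in = 1980 / 2517 = 0.787 = 78.7%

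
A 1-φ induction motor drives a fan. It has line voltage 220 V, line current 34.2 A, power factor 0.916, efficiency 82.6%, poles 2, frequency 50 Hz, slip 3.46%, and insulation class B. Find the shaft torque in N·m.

P_in = V·I·cosφ = 220 × 34.2 × 0.916 = 6892 W
P_out = η·P_in = 0.826 × 6892 = 5693 W
n_s = 120×50/2 = 3000 rpm; n = 3000×(1−0.0346) = 2896 rpm
ω = 2π×2896/60 = 303.3 rad/s
τ = P_out/ω = 5693/303.3 = 18.8 N·m

18.8 N·m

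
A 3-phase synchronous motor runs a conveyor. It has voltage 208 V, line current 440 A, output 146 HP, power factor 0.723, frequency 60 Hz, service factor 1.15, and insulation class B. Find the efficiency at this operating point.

95.0 %

P_out = 146 × 746 = 108916 W
P_in = √3·V_L·I_L·cosφ = 1.732 × 208 × 440 × 0.723 = 114605 W
η = P_out / P_in = 108916 / 114605 = 0.950 = 95.0%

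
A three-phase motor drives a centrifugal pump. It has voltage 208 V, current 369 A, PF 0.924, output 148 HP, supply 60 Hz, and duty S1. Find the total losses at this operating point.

P_in = √3·V·I·cosφ = 1.732×208×369×0.924 = 122831 W
P_out = 148×746 = 110408 W
Losses = P_in − P_out = 122831 − 110408 = 12423 W

12.4 kW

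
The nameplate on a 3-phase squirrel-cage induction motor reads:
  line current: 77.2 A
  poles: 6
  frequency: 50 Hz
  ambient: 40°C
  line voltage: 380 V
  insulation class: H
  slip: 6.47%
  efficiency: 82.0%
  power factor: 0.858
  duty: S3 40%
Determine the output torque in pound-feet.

P_in = √3·V·I·cosφ = 1.732 × 380 × 77.2 × 0.858 = 43595 W
P_out = η·P_in = 0.82 × 43595 = 35748 W
n_s = 120×50/6 = 1000 rpm; n = 1000×(1−0.0647) = 935 rpm
ω = 2π×935/60 = 97.91 rad/s
τ = P_out/ω = 35748/97.91 = 365.1 N·m
In lb·ft: 365.1/1.356 = 269 lb·ft

269 lb·ft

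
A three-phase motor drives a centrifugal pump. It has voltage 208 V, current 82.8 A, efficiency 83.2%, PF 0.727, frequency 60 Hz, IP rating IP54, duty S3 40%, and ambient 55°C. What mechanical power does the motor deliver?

18 kW

P_in = √3·V·I·cosφ = 1.732 × 208 × 82.8 × 0.727 = 21686 W
P_out = η·P_in = 0.832 × 21686 = 18043 W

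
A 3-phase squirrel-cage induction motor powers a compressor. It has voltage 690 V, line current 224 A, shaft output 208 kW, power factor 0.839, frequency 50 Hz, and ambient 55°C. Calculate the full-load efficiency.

92.6 %

P_out = 208 kW = 208000 W
P_in = √3·V_L·I_L·cosφ = 1.732 × 690 × 224 × 0.839 = 224599 W
η = P_out / P_in = 208000 / 224599 = 0.926 = 92.6%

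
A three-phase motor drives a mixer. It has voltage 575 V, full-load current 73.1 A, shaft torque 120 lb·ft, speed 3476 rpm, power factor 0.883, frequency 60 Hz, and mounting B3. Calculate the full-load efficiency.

τ = 120 lb·ft × 1.356 = 162.7 N·m
ω = 2π × 3476/60 = 364 rad/s; P_out = τω = 162.7 × 364 = 59223 W
P_in = √3·V_L·I_L·cosφ = 1.732 × 575 × 73.1 × 0.883 = 64283 W
η = P_out / P_in = 59223 / 64283 = 0.921 = 92.1%

92.1 %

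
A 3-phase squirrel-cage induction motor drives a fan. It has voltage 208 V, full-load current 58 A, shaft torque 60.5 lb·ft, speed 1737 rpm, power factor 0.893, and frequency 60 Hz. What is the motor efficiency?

τ = 60.5 lb·ft × 1.356 = 82.04 N·m
ω = 2π × 1737/60 = 181.9 rad/s; P_out = τω = 82.04 × 181.9 = 14923 W
P_in = √3·V_L·I_L·cosφ = 1.732 × 208 × 58 × 0.893 = 18659 W
η = P_out / P_in = 14923 / 18659 = 0.800 = 80.0%

80.0 %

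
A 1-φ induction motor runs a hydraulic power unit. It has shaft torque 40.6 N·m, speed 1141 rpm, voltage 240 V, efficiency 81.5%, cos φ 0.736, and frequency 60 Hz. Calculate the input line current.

ω = 2π×1141/60 = 119.5 rad/s; P_out = τω = 40.6 × 119.5 = 4852 W
P_in = P_out / η = 4852 / 0.815 = 5953 W
I = P_in / (V·cosφ) = 5953 / (240 × 0.736) = 33.7 A

33.7 A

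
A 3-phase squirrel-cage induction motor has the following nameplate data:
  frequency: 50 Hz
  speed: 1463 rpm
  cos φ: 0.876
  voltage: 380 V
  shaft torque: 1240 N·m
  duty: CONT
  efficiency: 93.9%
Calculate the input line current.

ω = 2π×1463/60 = 153.2 rad/s; P_out = τω = 1240 × 153.2 = 189968 W
P_in = P_out / η = 189968 / 0.939 = 202309 W
I_L = P_in / (√3·V_L·cosφ) = 202309 / (1.732 × 380 × 0.876) = 351 A

351 A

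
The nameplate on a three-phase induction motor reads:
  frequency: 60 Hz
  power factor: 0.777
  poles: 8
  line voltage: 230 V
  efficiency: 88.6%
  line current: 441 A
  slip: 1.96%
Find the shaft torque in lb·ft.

965 lb·ft

P_in = √3·V·I·cosφ = 1.732 × 230 × 441 × 0.777 = 136501 W
P_out = η·P_in = 0.886 × 136501 = 120940 W
n_s = 120×60/8 = 900 rpm; n = 900×(1−0.0196) = 882 rpm
ω = 2π×882/60 = 92.36 rad/s
τ = P_out/ω = 120940/92.36 = 1309 N·m
In lb·ft: 1309/1.356 = 965 lb·ft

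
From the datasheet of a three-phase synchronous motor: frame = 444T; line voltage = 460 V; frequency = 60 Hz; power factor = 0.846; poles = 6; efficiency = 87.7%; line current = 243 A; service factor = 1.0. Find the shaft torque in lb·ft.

P_in = √3·V·I·cosφ = 1.732 × 460 × 243 × 0.846 = 163788 W
P_out = η·P_in = 0.877 × 163788 = 143642 W
n = n_s = 120×60/6 = 1200 rpm (synchronous)
ω = 2π×1200/60 = 125.7 rad/s
τ = P_out/ω = 143642/125.7 = 1143 N·m
In lb·ft: 1143/1.356 = 843 lb·ft

843 lb·ft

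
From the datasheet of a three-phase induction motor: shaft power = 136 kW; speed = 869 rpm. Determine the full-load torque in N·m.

ω = 2π × 869/60 = 91 rad/s
τ = P/ω = 136000/91 = 1490 N·m

1490 N·m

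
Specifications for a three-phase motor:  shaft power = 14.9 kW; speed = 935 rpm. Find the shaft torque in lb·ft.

112 lb·ft

ω = 2π × 935/60 = 97.91 rad/s
τ = P/ω = 14900/97.91 = 152.2 N·m
In lb·ft: 152.2/1.356 = 112 lb·ft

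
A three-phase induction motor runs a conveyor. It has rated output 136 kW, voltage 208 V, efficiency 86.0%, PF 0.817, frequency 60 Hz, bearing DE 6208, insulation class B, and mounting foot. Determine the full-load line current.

537 A

P_out = 136 kW = 136000 W
P_in = P_out / η = 136000 / 0.860 = 158140 W
I_L = P_in / (√3·V_L·cosφ) = 158140 / (1.732 × 208 × 0.817) = 537 A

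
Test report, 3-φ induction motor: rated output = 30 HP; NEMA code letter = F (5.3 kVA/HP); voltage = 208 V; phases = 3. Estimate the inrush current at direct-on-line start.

S_LR = 5.3 × 30 = 159 kVA
I_LR = S_LR/(√3·V_L) = 159000/(1.732×208) = 441 A

441 A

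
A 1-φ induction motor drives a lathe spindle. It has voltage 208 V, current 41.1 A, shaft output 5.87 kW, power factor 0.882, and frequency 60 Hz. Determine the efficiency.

P_out = 5.87 kW = 5870 W
P_in = V·I·cosφ = 208 × 41.1 × 0.882 = 7540 W
η = P_out / P_in = 5870 / 7540 = 0.779 = 77.9%

77.9 %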